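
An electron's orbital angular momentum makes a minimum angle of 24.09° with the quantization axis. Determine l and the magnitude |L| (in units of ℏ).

l = 5, |L| = √30 ℏ ≈ 5.477ℏ

cos²θ_min = l/(l+1) = 0.8334.
l = cos²θ/sin²θ ≈ 5.
Then |L| = ℏ√(5·6) = √30 ℏ.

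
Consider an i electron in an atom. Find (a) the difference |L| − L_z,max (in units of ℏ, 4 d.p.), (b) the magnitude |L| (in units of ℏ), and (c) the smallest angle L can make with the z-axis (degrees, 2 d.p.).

|L|−L_z,max ≈ 0.4807ℏ; |L| = √42 ℏ ≈ 6.481ℏ; θ_min ≈ 22.21°

For an i orbital, l = 6.
|L| − L_z,max = (√42 − 6)ℏ ≈ 0.4807ℏ.
|L| = ℏ√(6·7) = √42 ℏ ≈ 6.481ℏ.
cos θ_min = 6/√42, so θ_min ≈ 22.21°.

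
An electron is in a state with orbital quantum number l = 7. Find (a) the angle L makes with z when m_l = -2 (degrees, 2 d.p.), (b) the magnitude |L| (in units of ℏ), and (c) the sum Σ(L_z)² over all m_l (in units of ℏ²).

For m_l = -2: cos θ = -2/√56, θ ≈ 105.50°.
|L| = ℏ√(7·8) = 2√14 ℏ ≈ 7.483ℏ.
Σ m_l² = 280, so Σ(L_z)² = 280 ℏ².

θ(m_l=-2) ≈ 105.50°; |L| = 2√14 ℏ ≈ 7.483ℏ; Σ(L_z)² = 280 ℏ²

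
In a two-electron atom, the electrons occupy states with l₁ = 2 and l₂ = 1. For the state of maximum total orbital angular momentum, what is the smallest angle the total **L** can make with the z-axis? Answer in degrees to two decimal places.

θ_min ≈ 30.00°

Angular momentum addition gives L = |l₁ − l₂|, …, l₁ + l₂.
So L can be 1, 2, 3.
The maximum is L = 3, with |L_tot| = ℏ√(3·4) = 2√3 ℏ.
The minimum angle with z is arccos(3/√12) ≈ 30.00°.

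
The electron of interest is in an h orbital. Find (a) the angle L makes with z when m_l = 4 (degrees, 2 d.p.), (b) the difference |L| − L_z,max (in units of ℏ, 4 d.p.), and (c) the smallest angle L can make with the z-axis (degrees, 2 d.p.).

For an h orbital, l = 5.
For m_l = 4: cos θ = 4/√30, θ ≈ 43.09°.
|L| − L_z,max = (√30 − 5)ℏ ≈ 0.4772ℏ.
cos θ_min = 5/√30, so θ_min ≈ 24.09°.

θ(m_l=4) ≈ 43.09°; |L|−L_z,max ≈ 0.4772ℏ; θ_min ≈ 24.09°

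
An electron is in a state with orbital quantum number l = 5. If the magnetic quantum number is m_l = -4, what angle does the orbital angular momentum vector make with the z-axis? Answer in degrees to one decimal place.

θ ≈ 136.9°

|L| = √(l(l+1)) ℏ = √30 ℏ.
L_z = m_l ℏ = −4ℏ.
cos θ = L_z/|L| = -4/√30, so θ ≈ 136.9°.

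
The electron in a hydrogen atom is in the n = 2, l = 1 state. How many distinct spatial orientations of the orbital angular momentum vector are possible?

3

The number of m_l values is 2l + 1 = 2·1 + 1 = 3.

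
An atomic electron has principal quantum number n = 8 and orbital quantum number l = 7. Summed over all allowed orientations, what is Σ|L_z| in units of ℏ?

Σ|L_z| = 56 ℏ

m_l runs from −7 to 7, i.e. {-7, -6, -5, -4, -3, -2, -1, 0, 1, 2, 3, 4, 5, 6, 7}.
Σ|m_l| = l(l+1) = 56.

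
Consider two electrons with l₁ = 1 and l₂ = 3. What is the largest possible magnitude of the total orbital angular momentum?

|L_tot|_max = 2√5 ℏ ≈ 4.472ℏ

L runs from |1 − 3| = 2 to 1 + 3 = 4.
Allowed values: L = 2, 3, 4.
The largest magnitude corresponds to L = 4: |L_tot| = ℏ√(4·5) = 2√5 ℏ.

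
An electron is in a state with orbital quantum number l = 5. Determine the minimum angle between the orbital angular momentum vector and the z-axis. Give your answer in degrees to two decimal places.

θ_min ≈ 24.09°

|L|² = l(l+1)ℏ² = 30ℏ², so |L| = √30 ℏ.
The smallest angle corresponds to the largest L_z, i.e. m_l = l = 5, giving L_z = 5ℏ.
cos θ_min = 5/√30, so θ_min ≈ 24.09°.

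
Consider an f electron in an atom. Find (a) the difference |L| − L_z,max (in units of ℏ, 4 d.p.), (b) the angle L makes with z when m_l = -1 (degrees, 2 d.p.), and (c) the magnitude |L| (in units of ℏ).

|L|−L_z,max ≈ 0.4641ℏ; θ(m_l=-1) ≈ 106.78°; |L| = 2√3 ℏ ≈ 3.464ℏ

An f state has l = 3.
|L| − L_z,max = (2√3 − 3)ℏ ≈ 0.4641ℏ.
For m_l = -1: cos θ = -1/√12, θ ≈ 106.78°.
|L| = ℏ√(3·4) = 2√3 ℏ ≈ 3.464ℏ.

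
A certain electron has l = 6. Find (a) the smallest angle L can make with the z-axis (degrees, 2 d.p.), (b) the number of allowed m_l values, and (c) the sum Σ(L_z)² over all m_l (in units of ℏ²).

θ_min ≈ 22.21°; 13 values; Σ(L_z)² = 182 ℏ²

cos θ_min = 6/√42, so θ_min ≈ 22.21°.
There are 2l+1 = 13 values of m_l.
Σ m_l² = 182, so Σ(L_z)² = 182 ℏ².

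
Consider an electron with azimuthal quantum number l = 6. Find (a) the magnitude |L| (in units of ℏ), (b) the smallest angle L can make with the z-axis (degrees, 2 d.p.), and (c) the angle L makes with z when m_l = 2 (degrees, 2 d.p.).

|L| = ℏ√(6·7) = √42 ℏ ≈ 6.481ℏ.
cos θ_min = 6/√42, so θ_min ≈ 22.21°.
For m_l = 2: cos θ = 2/√42, θ ≈ 72.02°.

|L| = √42 ℏ ≈ 6.481ℏ; θ_min ≈ 22.21°; θ(m_l=2) ≈ 72.02°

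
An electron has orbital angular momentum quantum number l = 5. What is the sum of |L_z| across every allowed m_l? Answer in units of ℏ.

Σ|L_z| = 30 ℏ

m_l ∈ {-5, -4, -3, -2, -1, 0, 1, 2, 3, 4, 5}.
Σ|m_l| = l(l+1) = 30.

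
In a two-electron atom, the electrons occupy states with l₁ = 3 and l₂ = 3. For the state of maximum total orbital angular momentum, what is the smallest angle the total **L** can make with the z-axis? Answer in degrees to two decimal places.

θ_min ≈ 22.21°

L runs from |3 − 3| = 0 to 3 + 3 = 6.
So L can be 0, 1, 2, 3, 4, 5, 6.
The maximum is L = 6, with |L_tot| = ℏ√(6·7) = √42 ℏ.
The minimum angle with z is arccos(6/√42) ≈ 22.21°.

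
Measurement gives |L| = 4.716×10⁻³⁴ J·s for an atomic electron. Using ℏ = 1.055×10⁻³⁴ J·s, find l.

|L|/ℏ = (4.716×10⁻³⁴)/(1.055×10⁻³⁴) ≈ 4.470.
Set l(l+1) = 19.98; the integer solution is l = 4.

l = 4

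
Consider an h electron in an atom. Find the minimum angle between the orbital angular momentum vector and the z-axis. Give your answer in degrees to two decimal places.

H corresponds to l = 5.
|L|² = l(l+1)ℏ² = 30ℏ², so |L| = √30 ℏ.
The smallest angle corresponds to the largest L_z, i.e. m_l = l = 5, giving L_z = 5ℏ.
cos θ_min = 5/√30, so θ_min ≈ 24.09°.

θ_min ≈ 24.09°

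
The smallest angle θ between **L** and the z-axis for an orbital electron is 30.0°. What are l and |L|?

l = 3, |L| = 2√3 ℏ ≈ 3.464ℏ

cos θ_min = l/√(l(l+1)) = √(l/(l+1)), so l/(l+1) = cos²(30.0°) = 0.7500.
Solving: l = 3.
Then |L| = ℏ√(3·4) = 2√3 ℏ.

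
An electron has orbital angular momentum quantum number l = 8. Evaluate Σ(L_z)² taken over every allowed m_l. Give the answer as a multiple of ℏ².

Σ(L_z)² = 408 ℏ²

The allowed m_l values are -8, -7, -6, -5, -4, -3, -2, -1, 0, 1, 2, 3, 4, 5, 6, 7, 8.
Σ m_l² = l(l+1)(2l+1)/3 = 8·9·17/3 = 408.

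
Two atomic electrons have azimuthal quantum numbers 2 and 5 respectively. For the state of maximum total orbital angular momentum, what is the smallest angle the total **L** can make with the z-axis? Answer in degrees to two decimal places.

By the triangle rule, |l₁ − l₂| ≤ L ≤ l₁ + l₂.
Allowed values: L = 3, 4, 5, 6, 7.
The maximum is L = 7, with |L_tot| = ℏ√(7·8) = 2√14 ℏ.
The minimum angle with z is arccos(7/√56) ≈ 20.70°.

θ_min ≈ 20.70°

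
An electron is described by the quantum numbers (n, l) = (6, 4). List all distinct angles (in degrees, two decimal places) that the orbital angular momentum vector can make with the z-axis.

|L| = √(l(l+1)) ℏ = 2√5 ℏ.
cos θ = m_l/√20 for each m_l ∈ {-4, -3, -2, -1, 0, 1, 2, 3, 4}.

θ ∈ {26.57°, 47.87°, 63.43°, 77.08°, 90.00°, 102.92°, 116.57°, 132.13°, 153.43°}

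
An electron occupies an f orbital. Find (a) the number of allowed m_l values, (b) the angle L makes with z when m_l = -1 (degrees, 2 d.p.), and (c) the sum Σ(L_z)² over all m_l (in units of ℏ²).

For an f orbital, l = 3.
There are 2l+1 = 7 values of m_l.
For m_l = -1: cos θ = -1/√12, θ ≈ 106.78°.
Σ m_l² = 28, so Σ(L_z)² = 28 ℏ².

7 values; θ(m_l=-1) ≈ 106.78°; Σ(L_z)² = 28 ℏ²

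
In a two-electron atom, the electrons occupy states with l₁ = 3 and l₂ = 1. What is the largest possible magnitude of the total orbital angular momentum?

|L_tot|_max = 2√5 ℏ ≈ 4.472ℏ

Angular momentum addition gives L = |l₁ − l₂|, …, l₁ + l₂.
L ∈ {2, 3, 4}.
The largest magnitude corresponds to L = 4: |L_tot| = ℏ√(4·5) = 2√5 ℏ.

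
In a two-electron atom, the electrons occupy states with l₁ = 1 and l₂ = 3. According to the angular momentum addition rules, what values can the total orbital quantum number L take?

L runs from |1 − 3| = 2 to 1 + 3 = 4.
L ∈ {2, 3, 4}.

L = 2, 3, 4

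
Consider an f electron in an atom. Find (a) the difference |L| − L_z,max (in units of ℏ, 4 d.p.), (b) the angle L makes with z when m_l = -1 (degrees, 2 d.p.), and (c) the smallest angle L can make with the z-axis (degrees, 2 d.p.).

|L|−L_z,max ≈ 0.4641ℏ; θ(m_l=-1) ≈ 106.78°; θ_min ≈ 30.00°

An f state has l = 3.
|L| − L_z,max = (2√3 − 3)ℏ ≈ 0.4641ℏ.
For m_l = -1: cos θ = -1/√12, θ ≈ 106.78°.
cos θ_min = 3/√12, so θ_min ≈ 30.00°.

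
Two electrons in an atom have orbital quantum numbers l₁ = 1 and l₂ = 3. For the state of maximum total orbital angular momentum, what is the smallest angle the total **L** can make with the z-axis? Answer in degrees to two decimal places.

θ_min ≈ 26.57°

L runs from |1 − 3| = 2 to 1 + 3 = 4.
Allowed values: L = 2, 3, 4.
The maximum is L = 4, with |L_tot| = ℏ√(4·5) = 2√5 ℏ.
The minimum angle with z is arccos(4/√20) ≈ 26.57°.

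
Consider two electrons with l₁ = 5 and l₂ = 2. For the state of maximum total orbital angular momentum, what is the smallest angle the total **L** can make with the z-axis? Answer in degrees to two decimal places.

L runs from |5 − 2| = 3 to 5 + 2 = 7.
So L can be 3, 4, 5, 6, 7.
The maximum is L = 7, with |L_tot| = ℏ√(7·8) = 2√14 ℏ.
The minimum angle with z is arccos(7/√56) ≈ 20.70°.

θ_min ≈ 20.70°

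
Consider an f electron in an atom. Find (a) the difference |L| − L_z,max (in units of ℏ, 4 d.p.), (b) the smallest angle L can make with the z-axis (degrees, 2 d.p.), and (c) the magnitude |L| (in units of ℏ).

|L|−L_z,max ≈ 0.4641ℏ; θ_min ≈ 30.00°; |L| = 2√3 ℏ ≈ 3.464ℏ

An f state has l = 3.
|L| − L_z,max = (2√3 − 3)ℏ ≈ 0.4641ℏ.
cos θ_min = 3/√12, so θ_min ≈ 30.00°.
|L| = ℏ√(3·4) = 2√3 ℏ ≈ 3.464ℏ.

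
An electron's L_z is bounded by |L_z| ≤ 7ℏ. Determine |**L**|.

Since max m_l = l, l = 7.
|L| = √(l(l+1)) ℏ = 2√14 ℏ.

|L| = 2√14 ℏ ≈ 7.483ℏ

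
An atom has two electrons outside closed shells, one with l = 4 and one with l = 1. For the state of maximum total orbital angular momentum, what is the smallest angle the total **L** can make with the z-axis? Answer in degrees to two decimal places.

Angular momentum addition gives L = |l₁ − l₂|, …, l₁ + l₂.
So L can be 3, 4, 5.
The maximum is L = 5, with |L_tot| = ℏ√(5·6) = √30 ℏ.
The minimum angle with z is arccos(5/√30) ≈ 24.09°.

θ_min ≈ 24.09°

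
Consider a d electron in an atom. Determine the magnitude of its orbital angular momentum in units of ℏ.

A d state has l = 2.
|L| = ℏ√(l(l+1)) = ℏ√(2·3) = √6 ℏ

|L| = √6 ℏ ≈ 2.449ℏ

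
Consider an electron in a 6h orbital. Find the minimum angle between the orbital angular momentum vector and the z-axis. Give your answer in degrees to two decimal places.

6h means n = 6, l = 5.
|L|² = l(l+1)ℏ² = 30ℏ², so |L| = √30 ℏ.
The smallest angle corresponds to the largest L_z, i.e. m_l = l = 5, giving L_z = 5ℏ.
cos θ_min = 5/√30, so θ_min ≈ 24.09°.

θ_min ≈ 24.09°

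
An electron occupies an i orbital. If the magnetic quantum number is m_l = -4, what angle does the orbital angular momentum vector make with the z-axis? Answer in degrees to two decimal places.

I corresponds to l = 6.
|L| = √(l(l+1)) ℏ = √42 ℏ.
L_z = m_l ℏ = −4ℏ.
cos θ = L_z/|L| = -4/√42, so θ ≈ 128.11°.

θ ≈ 128.11°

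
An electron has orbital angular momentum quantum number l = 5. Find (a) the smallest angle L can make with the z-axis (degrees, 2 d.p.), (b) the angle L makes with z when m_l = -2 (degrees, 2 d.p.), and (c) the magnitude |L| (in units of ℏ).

cos θ_min = 5/√30, so θ_min ≈ 24.09°.
For m_l = -2: cos θ = -2/√30, θ ≈ 111.42°.
|L| = ℏ√(5·6) = √30 ℏ ≈ 5.477ℏ.

θ_min ≈ 24.09°; θ(m_l=-2) ≈ 111.42°; |L| = √30 ℏ ≈ 5.477ℏ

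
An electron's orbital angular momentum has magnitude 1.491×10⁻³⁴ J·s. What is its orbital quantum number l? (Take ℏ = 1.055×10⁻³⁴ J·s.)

l = 1

In units of ℏ, |L| ≈ 1.413.
(|L|/ℏ)² = l(l+1) ≈ 2.00 ⇒ l = 1.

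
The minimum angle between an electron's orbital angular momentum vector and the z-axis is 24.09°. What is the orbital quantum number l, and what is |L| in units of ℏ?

l = 5, |L| = √30 ℏ ≈ 5.477ℏ

cos θ_min = l/√(l(l+1)) = √(l/(l+1)), so l/(l+1) = cos²(24.09°) = 0.8334.
Thus l = 0.8334/(1 − 0.8334) ≈ 5.
Then |L| = ℏ√(5·6) = √30 ℏ.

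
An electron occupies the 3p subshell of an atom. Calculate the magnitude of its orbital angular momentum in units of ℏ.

For 3p, l = 1.
|L| = ℏ√(l(l+1)) = ℏ√(1·2) = √2 ℏ

|L| = √2 ℏ ≈ 1.414ℏ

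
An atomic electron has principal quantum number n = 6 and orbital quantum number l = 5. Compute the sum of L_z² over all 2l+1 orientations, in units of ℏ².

The allowed m_l values are -5, -4, -3, -2, -1, 0, 1, 2, 3, 4, 5.
Σ m_l² = l(l+1)(2l+1)/3 = 5·6·11/3 = 110.

Σ(L_z)² = 110 ℏ²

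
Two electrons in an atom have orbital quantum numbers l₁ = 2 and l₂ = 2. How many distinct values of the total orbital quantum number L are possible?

By the triangle rule, |l₁ − l₂| ≤ L ≤ l₁ + l₂.
Allowed values: L = 0, 1, 2, 3, 4.
That is 5 values.

5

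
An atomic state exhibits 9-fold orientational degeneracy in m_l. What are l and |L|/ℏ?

l = 4, |L| = 2√5 ℏ ≈ 4.472ℏ

9 = 2l + 1, so l = (9−1)/2 = 4.
|L| = ℏ√(l(l+1)) = ℏ√(4·5) = 2√5 ℏ.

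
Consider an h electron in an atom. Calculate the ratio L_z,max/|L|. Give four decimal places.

H corresponds to l = 5.
|L| = √30 ℏ ≈ 5.4772ℏ, while L_z,max = lℏ = 5ℏ.
L_z,max/|L| = 5/√30 = 0.9129.

L_z,max/|L| = 0.9129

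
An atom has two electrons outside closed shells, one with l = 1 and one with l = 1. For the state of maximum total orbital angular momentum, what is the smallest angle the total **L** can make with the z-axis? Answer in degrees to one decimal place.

By the triangle rule, |l₁ − l₂| ≤ L ≤ l₁ + l₂.
Allowed values: L = 0, 1, 2.
The maximum is L = 2, with |L_tot| = ℏ√(2·3) = √6 ℏ.
The minimum angle with z is arccos(2/√6) ≈ 35.3°.

θ_min ≈ 35.3°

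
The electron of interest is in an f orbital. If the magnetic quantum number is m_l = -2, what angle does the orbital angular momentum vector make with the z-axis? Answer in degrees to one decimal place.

F corresponds to l = 3.
|L| = ℏ√(l(l+1)) = 2√3 ℏ.
L_z = m_l ℏ = −2ℏ.
cos θ = L_z/|L| = -2/√12, so θ ≈ 125.3°.

θ ≈ 125.3°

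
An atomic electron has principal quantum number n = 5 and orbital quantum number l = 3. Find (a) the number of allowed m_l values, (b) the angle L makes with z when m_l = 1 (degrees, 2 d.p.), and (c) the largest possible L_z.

There are 2l+1 = 7 values of m_l.
For m_l = 1: cos θ = 1/√12, θ ≈ 73.22°.
L_z,max = lℏ = 3ℏ.

7 values; θ(m_l=1) ≈ 73.22°; L_z,max = 3ℏ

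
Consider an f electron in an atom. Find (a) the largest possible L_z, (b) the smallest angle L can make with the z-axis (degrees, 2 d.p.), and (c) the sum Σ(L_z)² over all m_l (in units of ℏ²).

L_z,max = 3ℏ; θ_min ≈ 30.00°; Σ(L_z)² = 28 ℏ²

An f state has l = 3.
L_z,max = lℏ = 3ℏ.
cos θ_min = 3/√12, so θ_min ≈ 30.00°.
Σ m_l² = 28, so Σ(L_z)² = 28 ℏ².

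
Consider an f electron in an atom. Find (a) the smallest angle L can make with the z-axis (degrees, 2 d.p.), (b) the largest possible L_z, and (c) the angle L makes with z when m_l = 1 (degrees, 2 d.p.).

The letter f corresponds to l = 3.
cos θ_min = 3/√12, so θ_min ≈ 30.00°.
L_z,max = lℏ = 3ℏ.
For m_l = 1: cos θ = 1/√12, θ ≈ 73.22°.

θ_min ≈ 30.00°; L_z,max = 3ℏ; θ(m_l=1) ≈ 73.22°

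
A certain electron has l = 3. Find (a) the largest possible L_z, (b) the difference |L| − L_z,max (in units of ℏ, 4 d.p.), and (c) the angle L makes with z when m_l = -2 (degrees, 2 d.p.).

L_z,max = 3ℏ; |L|−L_z,max ≈ 0.4641ℏ; θ(m_l=-2) ≈ 125.26°

L_z,max = lℏ = 3ℏ.
|L| − L_z,max = (2√3 − 3)ℏ ≈ 0.4641ℏ.
For m_l = -2: cos θ = -2/√12, θ ≈ 125.26°.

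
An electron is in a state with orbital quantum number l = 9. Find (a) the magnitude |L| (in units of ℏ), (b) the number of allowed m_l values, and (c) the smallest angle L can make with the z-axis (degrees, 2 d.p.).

|L| = 3√10 ℏ ≈ 9.487ℏ; 19 values; θ_min ≈ 18.43°

|L| = ℏ√(9·10) = 3√10 ℏ ≈ 9.487ℏ.
There are 2l+1 = 19 values of m_l.
cos θ_min = 9/√90, so θ_min ≈ 18.43°.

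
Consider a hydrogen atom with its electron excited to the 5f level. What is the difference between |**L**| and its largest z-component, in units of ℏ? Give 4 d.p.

|L| − L_z,max ≈ 0.4641ℏ

The 5f level has l = 3.
|L| = 2√3 ℏ ≈ 3.4641ℏ, while L_z,max = lℏ = 3ℏ.
The difference is (2√3 − 3)ℏ ≈ 0.4641ℏ.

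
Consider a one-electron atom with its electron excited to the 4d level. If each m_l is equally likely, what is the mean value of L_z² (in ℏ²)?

⟨L_z²⟩ = 2 ℏ²

The 4d level has l = 2.
The allowed m_l values are -2, -1, 0, 1, 2.
Average of L_z² over 5 states: 10/5 ℏ² = 2 ℏ².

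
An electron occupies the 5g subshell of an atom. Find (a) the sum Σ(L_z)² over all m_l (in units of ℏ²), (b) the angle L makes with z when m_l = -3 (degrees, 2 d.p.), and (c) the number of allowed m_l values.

The 5g subshell has l = 4.
Σ m_l² = 60, so Σ(L_z)² = 60 ℏ².
For m_l = -3: cos θ = -3/√20, θ ≈ 132.13°.
There are 2l+1 = 9 values of m_l.

Σ(L_z)² = 60 ℏ²; θ(m_l=-3) ≈ 132.13°; 9 values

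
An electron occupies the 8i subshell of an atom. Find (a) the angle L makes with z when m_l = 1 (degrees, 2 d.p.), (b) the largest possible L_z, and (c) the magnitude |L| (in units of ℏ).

θ(m_l=1) ≈ 81.12°; L_z,max = 6ℏ; |L| = √42 ℏ ≈ 6.481ℏ

For 8i, l = 6.
For m_l = 1: cos θ = 1/√42, θ ≈ 81.12°.
L_z,max = lℏ = 6ℏ.
|L| = ℏ√(6·7) = √42 ℏ ≈ 6.481ℏ.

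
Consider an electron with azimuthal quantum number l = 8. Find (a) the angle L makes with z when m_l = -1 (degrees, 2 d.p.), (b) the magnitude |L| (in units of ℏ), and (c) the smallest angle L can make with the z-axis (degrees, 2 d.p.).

θ(m_l=-1) ≈ 96.77°; |L| = 6√2 ℏ ≈ 8.485ℏ; θ_min ≈ 19.47°

For m_l = -1: cos θ = -1/√72, θ ≈ 96.77°.
|L| = ℏ√(8·9) = 6√2 ℏ ≈ 8.485ℏ.
cos θ_min = 8/√72, so θ_min ≈ 19.47°.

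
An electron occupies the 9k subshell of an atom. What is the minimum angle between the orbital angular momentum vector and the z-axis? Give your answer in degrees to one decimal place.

9k means n = 9, l = 7.
|L| = ℏ√(l(l+1)) = 2√14 ℏ.
The smallest angle corresponds to the largest L_z, i.e. m_l = l = 7, giving L_z = 7ℏ.
cos θ_min = 7/√56, so θ_min ≈ 20.7°.

θ_min ≈ 20.7°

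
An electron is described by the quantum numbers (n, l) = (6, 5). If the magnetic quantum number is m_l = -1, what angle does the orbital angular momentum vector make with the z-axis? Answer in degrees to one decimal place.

θ ≈ 100.5°

|L| = ℏ√(l(l+1)) = √30 ℏ.
L_z = m_l ℏ = −1ℏ.
cos θ = L_z/|L| = -1/√30, so θ ≈ 100.5°.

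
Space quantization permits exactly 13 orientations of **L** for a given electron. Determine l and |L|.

l = 6, |L| = √42 ℏ ≈ 6.481ℏ

Since there are 2l+1 = 13 values of m_l, l = 6.
Then |L| = √(l(l+1)) ℏ = √42 ℏ.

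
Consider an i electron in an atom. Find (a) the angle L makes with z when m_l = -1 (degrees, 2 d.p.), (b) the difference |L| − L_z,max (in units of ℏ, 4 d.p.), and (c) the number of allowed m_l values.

I corresponds to l = 6.
For m_l = -1: cos θ = -1/√42, θ ≈ 98.88°.
|L| − L_z,max = (√42 − 6)ℏ ≈ 0.4807ℏ.
There are 2l+1 = 13 values of m_l.

θ(m_l=-1) ≈ 98.88°; |L|−L_z,max ≈ 0.4807ℏ; 13 values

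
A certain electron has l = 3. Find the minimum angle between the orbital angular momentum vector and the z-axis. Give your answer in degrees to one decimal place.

θ_min ≈ 30.0°

|L| = ℏ√(l(l+1)) = 2√3 ℏ.
The smallest angle corresponds to the largest L_z, i.e. m_l = l = 3, giving L_z = 3ℏ.
cos θ_min = 3/√12, so θ_min ≈ 30.0°.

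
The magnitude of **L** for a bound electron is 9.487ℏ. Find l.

l = 9

Since |L|² = l(l+1)ℏ², l(l+1) = 90.
Solving: l = 9.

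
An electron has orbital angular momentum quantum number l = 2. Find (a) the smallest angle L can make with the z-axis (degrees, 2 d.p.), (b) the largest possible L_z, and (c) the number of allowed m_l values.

θ_min ≈ 35.26°; L_z,max = 2ℏ; 5 values

cos θ_min = 2/√6, so θ_min ≈ 35.26°.
L_z,max = lℏ = 2ℏ.
There are 2l+1 = 5 values of m_l.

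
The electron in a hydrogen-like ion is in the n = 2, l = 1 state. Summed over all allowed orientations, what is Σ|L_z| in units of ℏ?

Σ|L_z| = 2 ℏ

m_l runs from −1 to 1, i.e. {-1, 0, 1}.
Σ|m_l| = l(l+1) = 2.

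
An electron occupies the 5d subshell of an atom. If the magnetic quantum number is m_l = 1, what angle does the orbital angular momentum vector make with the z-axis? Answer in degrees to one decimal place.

The 5d subshell has l = 2.
|L| = ℏ√(l(l+1)) = √6 ℏ.
L_z = m_l ℏ = 1ℏ.
cos θ = L_z/|L| = 1/√6, so θ ≈ 65.9°.

θ ≈ 65.9°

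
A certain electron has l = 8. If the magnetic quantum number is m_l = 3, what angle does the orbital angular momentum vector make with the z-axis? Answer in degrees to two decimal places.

θ ≈ 69.30°

|L|² = l(l+1)ℏ² = 72ℏ², so |L| = 6√2 ℏ.
L_z = m_l ℏ = 3ℏ.
cos θ = L_z/|L| = 3/√72, so θ ≈ 69.30°.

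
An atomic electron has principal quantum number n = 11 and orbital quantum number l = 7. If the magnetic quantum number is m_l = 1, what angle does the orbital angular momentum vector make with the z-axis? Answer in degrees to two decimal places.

θ ≈ 82.32°

|L|² = l(l+1)ℏ² = 56ℏ², so |L| = 2√14 ℏ.
L_z = m_l ℏ = 1ℏ.
cos θ = L_z/|L| = 1/√56, so θ ≈ 82.32°.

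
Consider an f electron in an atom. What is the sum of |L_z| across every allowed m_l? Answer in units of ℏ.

Σ|L_z| = 12 ℏ

The letter f corresponds to l = 3.
m_l ∈ {-3, -2, -1, 0, 1, 2, 3}.
Σ|m_l| = l(l+1) = 12.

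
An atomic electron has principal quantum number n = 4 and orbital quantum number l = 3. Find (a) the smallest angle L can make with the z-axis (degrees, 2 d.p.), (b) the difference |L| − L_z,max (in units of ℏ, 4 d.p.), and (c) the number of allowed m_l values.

cos θ_min = 3/√12, so θ_min ≈ 30.00°.
|L| − L_z,max = (2√3 − 3)ℏ ≈ 0.4641ℏ.
There are 2l+1 = 7 values of m_l.

θ_min ≈ 30.00°; |L|−L_z,max ≈ 0.4641ℏ; 7 values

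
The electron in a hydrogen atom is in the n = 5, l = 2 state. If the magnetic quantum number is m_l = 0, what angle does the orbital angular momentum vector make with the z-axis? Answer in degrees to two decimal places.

θ ≈ 90.00°

|L| = ℏ√(l(l+1)) = √6 ℏ.
L_z = m_l ℏ = 0ℏ.
cos θ = L_z/|L| = 0/√6, so θ ≈ 90.00°.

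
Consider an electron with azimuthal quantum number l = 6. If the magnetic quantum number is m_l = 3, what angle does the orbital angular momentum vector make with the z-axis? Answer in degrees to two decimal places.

|L| = √(l(l+1)) ℏ = √42 ℏ.
L_z = m_l ℏ = 3ℏ.
cos θ = L_z/|L| = 3/√42, so θ ≈ 62.42°.

θ ≈ 62.42°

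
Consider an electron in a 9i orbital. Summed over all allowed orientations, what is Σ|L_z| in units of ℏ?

9i means n = 9, l = 6.
m_l runs from −6 to 6, i.e. {-6, -5, -4, -3, -2, -1, 0, 1, 2, 3, 4, 5, 6}.
Σ|m_l| = l(l+1) = 42.

Σ|L_z| = 42 ℏ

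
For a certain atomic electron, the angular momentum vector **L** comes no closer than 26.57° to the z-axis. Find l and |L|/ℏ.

At minimum angle, m_l = l, so cos θ = l/√(l(l+1)); cos²θ = l/(l+1) = 0.7999.
Thus l = 0.7999/(1 − 0.7999) ≈ 4.
Then |L| = ℏ√(4·5) = 2√5 ℏ.

l = 4, |L| = 2√5 ℏ ≈ 4.472ℏ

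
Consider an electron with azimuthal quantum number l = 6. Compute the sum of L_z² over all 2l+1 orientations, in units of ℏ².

m_l runs from −6 to 6, i.e. {-6, -5, -4, -3, -2, -1, 0, 1, 2, 3, 4, 5, 6}.
Σ m_l² = 2·(1 + 4 + 9 + 16 + 25 + 36) = 182.

Σ(L_z)² = 182 ℏ²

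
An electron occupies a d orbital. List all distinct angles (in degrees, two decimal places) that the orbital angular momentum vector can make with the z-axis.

θ ∈ {35.26°, 65.91°, 90.00°, 114.09°, 144.74°}

A d state has l = 2.
|L| = ℏ√(l(l+1)) = √6 ℏ.
cos θ = m_l/√6 for each m_l ∈ {-2, -1, 0, 1, 2}.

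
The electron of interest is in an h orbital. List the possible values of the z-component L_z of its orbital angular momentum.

The letter h corresponds to l = 5.
L_z = m_l ℏ with m_l ranging from −l to +l in integer steps.
For l = 5: m_l ∈ {-5, -4, -3, -2, -1, 0, 1, 2, 3, 4, 5}.

L_z ∈ {−5ℏ, −4ℏ, −3ℏ, −2ℏ, −ℏ, 0, ℏ, 2ℏ, 3ℏ, 4ℏ, 5ℏ}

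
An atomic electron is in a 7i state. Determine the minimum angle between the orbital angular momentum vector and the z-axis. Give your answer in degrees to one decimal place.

For 7i, l = 6.
|L| = ℏ√(l(l+1)) = √42 ℏ.
The smallest angle corresponds to the largest L_z, i.e. m_l = l = 6, giving L_z = 6ℏ.
cos θ_min = 6/√42, so θ_min ≈ 22.2°.

θ_min ≈ 22.2°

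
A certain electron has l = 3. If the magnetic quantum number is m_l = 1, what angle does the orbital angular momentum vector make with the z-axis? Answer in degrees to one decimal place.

|L| = ℏ√(l(l+1)) = 2√3 ℏ.
L_z = m_l ℏ = 1ℏ.
cos θ = L_z/|L| = 1/√12, so θ ≈ 73.2°.

θ ≈ 73.2°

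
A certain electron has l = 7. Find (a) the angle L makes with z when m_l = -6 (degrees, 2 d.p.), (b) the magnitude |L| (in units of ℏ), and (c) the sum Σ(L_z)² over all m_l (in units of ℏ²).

θ(m_l=-6) ≈ 143.30°; |L| = 2√14 ℏ ≈ 7.483ℏ; Σ(L_z)² = 280 ℏ²

For m_l = -6: cos θ = -6/√56, θ ≈ 143.30°.
|L| = ℏ√(7·8) = 2√14 ℏ ≈ 7.483ℏ.
Σ m_l² = 280, so Σ(L_z)² = 280 ℏ².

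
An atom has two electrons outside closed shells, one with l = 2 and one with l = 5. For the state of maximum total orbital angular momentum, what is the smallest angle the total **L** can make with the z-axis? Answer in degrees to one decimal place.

θ_min ≈ 20.7°

The total orbital quantum number L ranges from |l₁ − l₂| to l₁ + l₂ in integer steps.
So L can be 3, 4, 5, 6, 7.
The maximum is L = 7, with |L_tot| = ℏ√(7·8) = 2√14 ℏ.
The minimum angle with z is arccos(7/√56) ≈ 20.7°.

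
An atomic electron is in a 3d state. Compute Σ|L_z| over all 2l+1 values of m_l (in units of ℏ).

Σ|L_z| = 6 ℏ

The 3d subshell has l = 2.
m_l ∈ {-2, -1, 0, 1, 2}.
Σ|m_l| = 2·2(2+1)/2 = 6.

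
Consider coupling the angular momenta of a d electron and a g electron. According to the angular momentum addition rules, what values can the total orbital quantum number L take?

L = 2, 3, 4, 5, 6

The total orbital quantum number L ranges from |l₁ − l₂| to l₁ + l₂ in integer steps.
L ∈ {2, 3, 4, 5, 6}.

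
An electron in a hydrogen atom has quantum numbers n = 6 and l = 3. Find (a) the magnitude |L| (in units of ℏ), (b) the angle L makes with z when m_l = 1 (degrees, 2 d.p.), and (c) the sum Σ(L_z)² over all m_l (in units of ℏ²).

|L| = 2√3 ℏ ≈ 3.464ℏ; θ(m_l=1) ≈ 73.22°; Σ(L_z)² = 28 ℏ²

|L| = ℏ√(3·4) = 2√3 ℏ ≈ 3.464ℏ.
For m_l = 1: cos θ = 1/√12, θ ≈ 73.22°.
Σ m_l² = 28, so Σ(L_z)² = 28 ℏ².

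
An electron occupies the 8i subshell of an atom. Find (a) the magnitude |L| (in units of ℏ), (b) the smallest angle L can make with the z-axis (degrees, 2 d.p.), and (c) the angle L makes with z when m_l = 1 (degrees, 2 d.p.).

For 8i, l = 6.
|L| = ℏ√(6·7) = √42 ℏ ≈ 6.481ℏ.
cos θ_min = 6/√42, so θ_min ≈ 22.21°.
For m_l = 1: cos θ = 1/√42, θ ≈ 81.12°.

|L| = √42 ℏ ≈ 6.481ℏ; θ_min ≈ 22.21°; θ(m_l=1) ≈ 81.12°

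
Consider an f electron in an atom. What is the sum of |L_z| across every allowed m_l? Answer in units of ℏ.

Σ|L_z| = 12 ℏ

An f state has l = 3.
m_l runs from −3 to 3, i.e. {-3, -2, -1, 0, 1, 2, 3}.
Σ|m_l| = 2(1+2+…+3) = 12.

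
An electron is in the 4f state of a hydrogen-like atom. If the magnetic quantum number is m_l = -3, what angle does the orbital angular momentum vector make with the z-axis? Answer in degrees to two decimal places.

4f means n = 4, l = 3.
|L| = √(l(l+1)) ℏ = 2√3 ℏ.
L_z = m_l ℏ = −3ℏ.
cos θ = L_z/|L| = -3/√12, so θ ≈ 150.00°.

θ ≈ 150.00°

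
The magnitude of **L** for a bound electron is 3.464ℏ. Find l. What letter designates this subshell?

(|L|/ℏ)² = l(l+1) = 12.
The positive root is l = 3.

l = 3 (f orbital)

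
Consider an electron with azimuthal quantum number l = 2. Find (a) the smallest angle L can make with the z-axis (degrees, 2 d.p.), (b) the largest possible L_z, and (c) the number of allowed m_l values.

cos θ_min = 2/√6, so θ_min ≈ 35.26°.
L_z,max = lℏ = 2ℏ.
There are 2l+1 = 5 values of m_l.

θ_min ≈ 35.26°; L_z,max = 2ℏ; 5 values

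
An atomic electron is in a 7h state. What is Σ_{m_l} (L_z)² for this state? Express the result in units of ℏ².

The 7h subshell has l = 5.
The allowed m_l values are -5, -4, -3, -2, -1, 0, 1, 2, 3, 4, 5.
Σ m_l² = l(l+1)(2l+1)/3 = 5·6·11/3 = 110.

Σ(L_z)² = 110 ℏ²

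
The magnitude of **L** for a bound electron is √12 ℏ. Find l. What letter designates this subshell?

(|L|/ℏ)² = l(l+1) = 12.
Solving: l = 3.

l = 3 (f orbital)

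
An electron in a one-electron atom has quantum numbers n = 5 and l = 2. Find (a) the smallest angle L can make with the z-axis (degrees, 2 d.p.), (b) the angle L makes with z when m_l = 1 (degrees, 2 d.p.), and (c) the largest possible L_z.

cos θ_min = 2/√6, so θ_min ≈ 35.26°.
For m_l = 1: cos θ = 1/√6, θ ≈ 65.91°.
L_z,max = lℏ = 2ℏ.

θ_min ≈ 35.26°; θ(m_l=1) ≈ 65.91°; L_z,max = 2ℏ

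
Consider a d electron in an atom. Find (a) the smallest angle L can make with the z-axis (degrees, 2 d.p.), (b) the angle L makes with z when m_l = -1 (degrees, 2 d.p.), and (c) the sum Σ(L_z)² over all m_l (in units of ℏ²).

For a d orbital, l = 2.
cos θ_min = 2/√6, so θ_min ≈ 35.26°.
For m_l = -1: cos θ = -1/√6, θ ≈ 114.09°.
Σ m_l² = 10, so Σ(L_z)² = 10 ℏ².

θ_min ≈ 35.26°; θ(m_l=-1) ≈ 114.09°; Σ(L_z)² = 10 ℏ²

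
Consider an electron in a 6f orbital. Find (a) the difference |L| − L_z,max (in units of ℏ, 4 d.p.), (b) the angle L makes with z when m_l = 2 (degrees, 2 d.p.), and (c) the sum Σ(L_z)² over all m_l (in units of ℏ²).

|L|−L_z,max ≈ 0.4641ℏ; θ(m_l=2) ≈ 54.74°; Σ(L_z)² = 28 ℏ²

The 6f subshell has l = 3.
|L| − L_z,max = (2√3 − 3)ℏ ≈ 0.4641ℏ.
For m_l = 2: cos θ = 2/√12, θ ≈ 54.74°.
Σ m_l² = 28, so Σ(L_z)² = 28 ℏ².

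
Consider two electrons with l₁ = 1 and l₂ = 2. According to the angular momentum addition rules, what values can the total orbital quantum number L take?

L = 1, 2, 3

The total orbital quantum number L ranges from |l₁ − l₂| to l₁ + l₂ in integer steps.
Allowed values: L = 1, 2, 3.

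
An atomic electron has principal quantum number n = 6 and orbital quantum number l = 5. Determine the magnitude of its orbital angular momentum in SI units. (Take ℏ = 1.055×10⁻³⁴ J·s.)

|L| = 5.778×10⁻³⁴ J·s

|L| = ℏ√(l(l+1)) = ℏ√(5·6) = √30 ℏ
Numerically, |L| = 5.477 × (1.055×10⁻³⁴ J·s) = 5.778×10⁻³⁴ J·s.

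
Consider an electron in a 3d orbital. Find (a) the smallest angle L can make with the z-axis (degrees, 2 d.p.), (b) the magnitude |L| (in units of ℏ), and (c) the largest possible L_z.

θ_min ≈ 35.26°; |L| = √6 ℏ ≈ 2.449ℏ; L_z,max = 2ℏ

The 3d subshell has l = 2.
cos θ_min = 2/√6, so θ_min ≈ 35.26°.
|L| = ℏ√(2·3) = √6 ℏ ≈ 2.449ℏ.
L_z,max = lℏ = 2ℏ.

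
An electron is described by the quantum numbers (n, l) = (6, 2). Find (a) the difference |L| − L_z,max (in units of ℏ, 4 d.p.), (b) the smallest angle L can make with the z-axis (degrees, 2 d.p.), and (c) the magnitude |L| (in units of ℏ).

|L| − L_z,max = (√6 − 2)ℏ ≈ 0.4495ℏ.
cos θ_min = 2/√6, so θ_min ≈ 35.26°.
|L| = ℏ√(2·3) = √6 ℏ ≈ 2.449ℏ.

|L|−L_z,max ≈ 0.4495ℏ; θ_min ≈ 35.26°; |L| = √6 ℏ ≈ 2.449ℏ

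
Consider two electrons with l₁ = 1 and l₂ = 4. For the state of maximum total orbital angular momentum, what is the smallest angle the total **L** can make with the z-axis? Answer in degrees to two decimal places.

θ_min ≈ 24.09°

By the triangle rule, |l₁ − l₂| ≤ L ≤ l₁ + l₂.
L ∈ {3, 4, 5}.
The maximum is L = 5, with |L_tot| = ℏ√(5·6) = √30 ℏ.
The minimum angle with z is arccos(5/√30) ≈ 24.09°.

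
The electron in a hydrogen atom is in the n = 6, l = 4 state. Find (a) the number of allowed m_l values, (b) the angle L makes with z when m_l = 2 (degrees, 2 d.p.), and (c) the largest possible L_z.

There are 2l+1 = 9 values of m_l.
For m_l = 2: cos θ = 2/√20, θ ≈ 63.43°.
L_z,max = lℏ = 4ℏ.

9 values; θ(m_l=2) ≈ 63.43°; L_z,max = 4ℏ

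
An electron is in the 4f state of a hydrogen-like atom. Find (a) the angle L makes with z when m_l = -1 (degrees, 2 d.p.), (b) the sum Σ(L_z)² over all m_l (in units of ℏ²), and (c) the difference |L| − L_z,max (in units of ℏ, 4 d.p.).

4f means n = 4, l = 3.
For m_l = -1: cos θ = -1/√12, θ ≈ 106.78°.
Σ m_l² = 28, so Σ(L_z)² = 28 ℏ².
|L| − L_z,max = (2√3 − 3)ℏ ≈ 0.4641ℏ.

θ(m_l=-1) ≈ 106.78°; Σ(L_z)² = 28 ℏ²; |L|−L_z,max ≈ 0.4641ℏ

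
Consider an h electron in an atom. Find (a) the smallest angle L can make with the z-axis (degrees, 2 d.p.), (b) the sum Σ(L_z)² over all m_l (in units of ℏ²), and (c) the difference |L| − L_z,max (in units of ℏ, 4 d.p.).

θ_min ≈ 24.09°; Σ(L_z)² = 110 ℏ²; |L|−L_z,max ≈ 0.4772ℏ

The letter h corresponds to l = 5.
cos θ_min = 5/√30, so θ_min ≈ 24.09°.
Σ m_l² = 110, so Σ(L_z)² = 110 ℏ².
|L| − L_z,max = (√30 − 5)ℏ ≈ 0.4772ℏ.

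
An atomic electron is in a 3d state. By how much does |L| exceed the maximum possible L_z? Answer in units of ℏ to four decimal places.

|L| − L_z,max ≈ 0.4495ℏ

The 3d subshell has l = 2.
|L| = √6 ℏ ≈ 2.4495ℏ, while L_z,max = lℏ = 2ℏ.
The difference is (√6 − 2)ℏ ≈ 0.4495ℏ.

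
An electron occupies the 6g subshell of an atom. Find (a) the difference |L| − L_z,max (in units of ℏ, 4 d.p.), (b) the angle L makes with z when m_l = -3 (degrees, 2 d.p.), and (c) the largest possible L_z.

6g means n = 6, l = 4.
|L| − L_z,max = (2√5 − 4)ℏ ≈ 0.4721ℏ.
For m_l = -3: cos θ = -3/√20, θ ≈ 132.13°.
L_z,max = lℏ = 4ℏ.

|L|−L_z,max ≈ 0.4721ℏ; θ(m_l=-3) ≈ 132.13°; L_z,max = 4ℏ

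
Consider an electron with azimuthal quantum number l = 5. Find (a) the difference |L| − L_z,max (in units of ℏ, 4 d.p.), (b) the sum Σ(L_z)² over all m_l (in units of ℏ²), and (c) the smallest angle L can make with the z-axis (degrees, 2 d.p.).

|L| − L_z,max = (√30 − 5)ℏ ≈ 0.4772ℏ.
Σ m_l² = 110, so Σ(L_z)² = 110 ℏ².
cos θ_min = 5/√30, so θ_min ≈ 24.09°.

|L|−L_z,max ≈ 0.4772ℏ; Σ(L_z)² = 110 ℏ²; θ_min ≈ 24.09°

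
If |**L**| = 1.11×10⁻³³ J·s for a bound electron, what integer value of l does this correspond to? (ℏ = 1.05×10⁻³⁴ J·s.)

l = 10

Dividing by ℏ: |L|/ℏ ≈ 10.571.
(|L|/ℏ)² = l(l+1) ≈ 111.76 ⇒ l = 10.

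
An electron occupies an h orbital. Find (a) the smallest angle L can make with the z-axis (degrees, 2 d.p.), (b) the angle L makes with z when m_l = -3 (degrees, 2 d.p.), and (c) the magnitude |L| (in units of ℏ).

θ_min ≈ 24.09°; θ(m_l=-3) ≈ 123.21°; |L| = √30 ℏ ≈ 5.477ℏ

An h state has l = 5.
cos θ_min = 5/√30, so θ_min ≈ 24.09°.
For m_l = -3: cos θ = -3/√30, θ ≈ 123.21°.
|L| = ℏ√(5·6) = √30 ℏ ≈ 5.477ℏ.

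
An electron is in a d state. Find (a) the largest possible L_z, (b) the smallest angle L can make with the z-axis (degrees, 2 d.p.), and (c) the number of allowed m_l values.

For a d orbital, l = 2.
L_z,max = lℏ = 2ℏ.
cos θ_min = 2/√6, so θ_min ≈ 35.26°.
There are 2l+1 = 5 values of m_l.

L_z,max = 2ℏ; θ_min ≈ 35.26°; 5 values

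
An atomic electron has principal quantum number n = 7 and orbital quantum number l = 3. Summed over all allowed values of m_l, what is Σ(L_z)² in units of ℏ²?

m_l ∈ {-3, -2, -1, 0, 1, 2, 3}.
Summing m² from −3 to 3: Σ m_l² = 28.

Σ(L_z)² = 28 ℏ²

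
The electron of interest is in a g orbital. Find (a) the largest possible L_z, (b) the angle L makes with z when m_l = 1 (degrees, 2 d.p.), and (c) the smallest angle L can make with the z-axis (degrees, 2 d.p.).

L_z,max = 4ℏ; θ(m_l=1) ≈ 77.08°; θ_min ≈ 26.57°

For a g orbital, l = 4.
L_z,max = lℏ = 4ℏ.
For m_l = 1: cos θ = 1/√20, θ ≈ 77.08°.
cos θ_min = 4/√20, so θ_min ≈ 26.57°.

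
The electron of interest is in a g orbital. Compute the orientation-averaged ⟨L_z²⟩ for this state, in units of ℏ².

⟨L_z²⟩ = 6.667 ℏ²

G corresponds to l = 4.
The allowed m_l values are -4, -3, -2, -1, 0, 1, 2, 3, 4.
⟨L_z²⟩ = ℏ²·l(l+1)/3 = 6.667ℏ².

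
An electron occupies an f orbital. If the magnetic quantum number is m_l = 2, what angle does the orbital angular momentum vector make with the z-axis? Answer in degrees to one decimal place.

The letter f corresponds to l = 3.
|L| = ℏ√(l(l+1)) = 2√3 ℏ.
L_z = m_l ℏ = 2ℏ.
cos θ = L_z/|L| = 2/√12, so θ ≈ 54.7°.

θ ≈ 54.7°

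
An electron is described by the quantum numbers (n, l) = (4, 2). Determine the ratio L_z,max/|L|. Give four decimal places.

|L| = √6 ℏ ≈ 2.4495ℏ, while L_z,max = lℏ = 2ℏ.
L_z,max/|L| = 2/√6 = 0.8165.

L_z,max/|L| = 0.8165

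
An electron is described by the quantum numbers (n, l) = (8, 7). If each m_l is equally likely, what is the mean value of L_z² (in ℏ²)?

m_l ∈ {-7, -6, -5, -4, -3, -2, -1, 0, 1, 2, 3, 4, 5, 6, 7}.
⟨L_z²⟩ = ℏ²·(Σ m_l²)/(2l+1) = ℏ²·280/15 = 18.67ℏ².

⟨L_z²⟩ = 18.67 ℏ²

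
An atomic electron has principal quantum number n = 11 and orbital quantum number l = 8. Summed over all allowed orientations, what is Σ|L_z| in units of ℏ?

The allowed m_l values are -8, -7, -6, -5, -4, -3, -2, -1, 0, 1, 2, 3, 4, 5, 6, 7, 8.
Σ|m_l| = 2(1+2+…+8) = 72.

Σ|L_z| = 72 ℏ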